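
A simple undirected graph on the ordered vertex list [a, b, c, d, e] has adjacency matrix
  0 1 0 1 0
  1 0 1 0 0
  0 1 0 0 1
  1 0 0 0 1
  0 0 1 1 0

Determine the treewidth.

A width-2 tree decomposition is:
Bags: B1 = {c, d, e}  B2 = {b, c, d}  B3 = {a, b, d}
Tree: B1–B2, B2–B3
Each bag holds 3 vertices, so the decomposition has width 2, which upper-bounds the treewidth. The edges d–e–c–b–a–d form a cycle, so G is not a tree and its treewidth is at least 2. Therefore the treewidth is 2.

2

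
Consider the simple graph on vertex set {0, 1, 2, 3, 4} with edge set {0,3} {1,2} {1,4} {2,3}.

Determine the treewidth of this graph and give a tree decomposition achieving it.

Every bag has size at most 2, so the width is 2 − 1 = 1 and tw(G) ≤ 1. G has an edge, so its treewidth is at least 1. Combining the bounds, tw(G) = 1.

Treewidth 1.
One optimal decomposition is:
Bags: B1 = {0, 3}  B2 = {2, 3}  B3 = {1, 2}  B4 = {1, 4}
Tree: B1–B2, B2–B3, B3–B4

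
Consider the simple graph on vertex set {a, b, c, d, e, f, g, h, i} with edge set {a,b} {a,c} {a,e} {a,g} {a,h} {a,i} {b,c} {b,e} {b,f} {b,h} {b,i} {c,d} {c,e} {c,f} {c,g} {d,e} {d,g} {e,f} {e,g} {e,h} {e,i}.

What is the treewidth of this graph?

A width-3 tree decomposition is:
Bags: B1 = {a, b, c, e}  B2 = {a, c, e, g}  B3 = {c, d, e, g}  B4 = {a, b, e, i}  B5 = {a, b, e, h}  B6 = {b, c, e, f}
Tree: B1–B2, B2–B3, B1–B4, B4–B5, B1–B6
The largest bag has 4 vertices, giving width 3; this decomposition certifies tw(G) ≤ 3. Conversely, {c, d, e, g} is a clique of size 4, and the vertices of any clique must share a bag in every tree decomposition; so some bag has ≥ 4 vertices and tw(G) ≥ 3. Combining the bounds, tw(G) = 3.

3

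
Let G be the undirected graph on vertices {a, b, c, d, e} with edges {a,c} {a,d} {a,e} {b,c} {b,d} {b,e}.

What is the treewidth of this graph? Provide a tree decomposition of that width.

Treewidth 2.
Bags: B1 = {a, b, d}  B2 = {a, b, e}  B3 = {a, b, c}
Tree: B1–B2, B2–B3

Every bag has size at most 3, so the width is 3 − 1 = 2 and tw(G) ≤ 2. The edges a–d–b–e–a form a cycle, so G is not a tree and its treewidth is at least 2. Hence tw(G) = 2 exactly.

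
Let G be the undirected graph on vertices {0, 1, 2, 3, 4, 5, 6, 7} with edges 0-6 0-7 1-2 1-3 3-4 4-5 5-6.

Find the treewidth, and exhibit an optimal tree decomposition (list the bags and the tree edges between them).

Treewidth 1.
One such decomposition:
Bags: B1 = {0, 7}  B2 = {0, 6}  B3 = {5, 6}  B4 = {4, 5}  B5 = {3, 4}  B6 = {1, 3}  B7 = {1, 2}
Tree: B1–B2, B2–B3, B3–B4, B4–B5, B5–B6, B6–B7

Every bag has size at most 2, so the width is 2 − 1 = 1 and tw(G) ≤ 1. Any graph with an edge has treewidth ≥ 1, and G has the edge 7–0. Therefore the treewidth is 1.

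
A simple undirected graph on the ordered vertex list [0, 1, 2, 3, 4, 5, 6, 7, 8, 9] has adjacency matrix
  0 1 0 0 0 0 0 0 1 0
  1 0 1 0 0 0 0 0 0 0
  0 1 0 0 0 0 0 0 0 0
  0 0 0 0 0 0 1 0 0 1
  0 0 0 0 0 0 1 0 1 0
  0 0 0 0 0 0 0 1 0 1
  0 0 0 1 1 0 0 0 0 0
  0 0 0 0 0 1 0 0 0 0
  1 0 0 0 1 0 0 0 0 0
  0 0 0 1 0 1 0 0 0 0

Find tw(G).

1

A width-1 tree decomposition is:
Bags: B1 = {1, 2}  B2 = {0, 1}  B3 = {0, 8}  B4 = {4, 8}  B5 = {4, 6}  B6 = {3, 6}  B7 = {3, 9}  B8 = {5, 9}  B9 = {5, 7}
Tree: B1–B2, B2–B3, B3–B4, B4–B5, B5–B6, B6–B7, B7–B8, B8–B9
Each bag holds 2 vertices, so the decomposition has width 1, which upper-bounds the treewidth. G has an edge, so its treewidth is at least 1. The upper and lower bounds meet at 1, so that is the treewidth.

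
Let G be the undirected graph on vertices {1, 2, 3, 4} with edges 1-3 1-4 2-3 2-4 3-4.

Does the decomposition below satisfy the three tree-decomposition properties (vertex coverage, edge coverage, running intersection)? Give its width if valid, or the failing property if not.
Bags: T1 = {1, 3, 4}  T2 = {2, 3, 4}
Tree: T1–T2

Vertex coverage: the bags together contain {1, 2, 3, 4}, the full vertex set. Edge coverage: each edge of G has both endpoints in at least one bag. Running intersection: for every vertex, the bags containing it form a connected subtree. All three properties hold, so this is a valid tree decomposition of width max|bag| − 1 = 2, and hence tw(G) ≤ 2.

Yes; width 2.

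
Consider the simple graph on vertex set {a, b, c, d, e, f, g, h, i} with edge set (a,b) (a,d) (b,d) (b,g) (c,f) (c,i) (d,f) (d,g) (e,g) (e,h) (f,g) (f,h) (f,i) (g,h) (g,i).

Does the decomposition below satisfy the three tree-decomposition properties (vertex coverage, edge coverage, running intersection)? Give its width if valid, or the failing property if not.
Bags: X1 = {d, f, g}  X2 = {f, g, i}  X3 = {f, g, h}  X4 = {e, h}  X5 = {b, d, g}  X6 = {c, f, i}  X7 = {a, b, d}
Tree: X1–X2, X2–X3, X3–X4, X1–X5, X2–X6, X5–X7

No — edge (g,e) lies in no bag.

A tree decomposition must satisfy three properties: every vertex lies in some bag; for every edge, both endpoints lie together in some bag; and for every vertex, the bags containing it form a connected subtree. Here edge (g,e) lies in no bag, so the decomposition is invalid.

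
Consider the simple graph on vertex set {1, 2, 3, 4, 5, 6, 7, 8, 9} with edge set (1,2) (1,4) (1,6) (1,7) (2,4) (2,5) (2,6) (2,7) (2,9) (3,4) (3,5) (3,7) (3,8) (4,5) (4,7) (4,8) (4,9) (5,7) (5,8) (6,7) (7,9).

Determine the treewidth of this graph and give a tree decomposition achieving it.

Each bag holds 4 vertices, so the decomposition has width 3, which upper-bounds the treewidth. Conversely, {3, 4, 5, 8} is a clique of size 4, and the vertices of any clique must share a bag in every tree decomposition; so some bag has ≥ 4 vertices and tw(G) ≥ 3. Combining the bounds, tw(G) = 3.

Treewidth 3.
One optimal decomposition is:
Bags: B1 = {2, 4, 5, 7}  B2 = {3, 4, 5, 7}  B3 = {3, 4, 5, 8}  B4 = {2, 4, 7, 9}  B5 = {1, 2, 4, 7}  B6 = {1, 2, 6, 7}
Tree: B1–B2, B2–B3, B1–B4, B1–B5, B5–B6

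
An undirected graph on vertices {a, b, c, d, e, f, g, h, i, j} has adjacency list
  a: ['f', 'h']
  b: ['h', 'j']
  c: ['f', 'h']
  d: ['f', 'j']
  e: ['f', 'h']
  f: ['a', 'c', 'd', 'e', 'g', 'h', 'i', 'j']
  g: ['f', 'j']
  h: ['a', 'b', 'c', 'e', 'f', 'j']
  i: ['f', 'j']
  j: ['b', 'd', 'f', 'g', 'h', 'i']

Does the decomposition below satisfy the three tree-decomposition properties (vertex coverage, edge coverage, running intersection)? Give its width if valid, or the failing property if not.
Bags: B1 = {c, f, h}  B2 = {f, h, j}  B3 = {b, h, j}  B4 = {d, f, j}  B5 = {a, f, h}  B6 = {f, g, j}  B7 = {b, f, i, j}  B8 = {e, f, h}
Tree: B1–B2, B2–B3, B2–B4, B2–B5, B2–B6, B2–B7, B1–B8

No — bags containing vertex b are not connected in the tree.

A tree decomposition must satisfy three properties: every vertex lies in some bag; for every edge, both endpoints lie together in some bag; and for every vertex, the bags containing it form a connected subtree. Here bags containing vertex b are not connected in the tree, so the decomposition is invalid.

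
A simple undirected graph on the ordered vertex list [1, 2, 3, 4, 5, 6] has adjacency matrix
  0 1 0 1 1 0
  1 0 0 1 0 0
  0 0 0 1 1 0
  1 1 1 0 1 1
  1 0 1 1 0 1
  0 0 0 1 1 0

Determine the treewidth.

A width-2 tree decomposition is:
Bags: B1 = {1, 4, 5}  B2 = {4, 5, 6}  B3 = {1, 2, 4}  B4 = {3, 4, 5}
Tree: B1–B2, B1–B3, B2–B4
Each bag holds 3 vertices, so the decomposition has width 2, which upper-bounds the treewidth. On the other hand G contains the 3-clique {1, 2, 4}. A clique must lie in a single bag of any decomposition, so no decomposition can have width below 2. Combining the bounds, tw(G) = 2.

2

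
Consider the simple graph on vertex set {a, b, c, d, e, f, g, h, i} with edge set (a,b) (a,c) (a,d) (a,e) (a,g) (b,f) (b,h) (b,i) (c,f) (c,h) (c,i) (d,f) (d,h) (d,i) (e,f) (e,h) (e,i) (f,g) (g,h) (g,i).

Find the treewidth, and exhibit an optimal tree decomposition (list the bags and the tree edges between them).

Every bag has size at most 5, so the width is 5 − 1 = 4 and tw(G) ≤ 4. For the lower bound: the 5 vertex sets {d,f}, {b,i}, {e,h}, {a}, {c} are disjoint, each induces a connected subgraph, and every pair is joined by at least one edge of G. Contracting each set to a single vertex therefore yields K_{5} as a minor, and since treewidth is minor-monotone, tw(G) ≥ tw(K_{5}) = 4. Therefore the treewidth is 4.

Treewidth 4.
Bags: B1 = {a, d, f, h, i}  B2 = {a, b, f, h, i}  B3 = {a, e, f, h, i}  B4 = {a, c, f, h, i}  B5 = {a, f, g, h, i}
Tree: B1–B2, B2–B3, B3–B4, B4–B5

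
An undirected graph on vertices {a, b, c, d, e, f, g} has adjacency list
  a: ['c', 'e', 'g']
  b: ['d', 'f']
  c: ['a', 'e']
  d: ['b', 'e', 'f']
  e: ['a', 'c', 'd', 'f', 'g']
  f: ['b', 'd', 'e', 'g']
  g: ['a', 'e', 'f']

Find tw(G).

2

A width-2 tree decomposition is:
Bags: B1 = {a, e, g}  B2 = {e, f, g}  B3 = {a, c, e}  B4 = {d, e, f}  B5 = {b, d, f}
Tree: B1–B2, B1–B3, B2–B4, B4–B5
Every bag has size at most 3, so the width is 3 − 1 = 2 and tw(G) ≤ 2. On the other hand G contains the 3-clique {a, e, g}. A clique must lie in a single bag of any decomposition, so no decomposition can have width below 2. Therefore the treewidth is 2.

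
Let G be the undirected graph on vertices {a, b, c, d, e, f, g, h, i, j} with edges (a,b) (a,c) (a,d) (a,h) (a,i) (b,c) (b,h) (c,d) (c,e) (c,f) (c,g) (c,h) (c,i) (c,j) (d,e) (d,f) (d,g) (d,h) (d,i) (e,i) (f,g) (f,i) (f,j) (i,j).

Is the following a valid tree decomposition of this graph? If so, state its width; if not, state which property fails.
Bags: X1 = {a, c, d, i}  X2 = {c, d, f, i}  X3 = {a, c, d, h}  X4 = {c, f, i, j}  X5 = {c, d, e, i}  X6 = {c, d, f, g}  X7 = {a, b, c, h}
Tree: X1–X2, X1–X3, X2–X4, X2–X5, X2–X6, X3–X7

Yes; width 3.

Every vertex of G appears in some bag (union = {a, b, c, d, e, f, g, h, i, j}); every edge is covered by a bag; and for each vertex v the set of bags containing v is connected in the bag tree. The decomposition is therefore valid. The largest bag has 4 vertices, so the width is 3.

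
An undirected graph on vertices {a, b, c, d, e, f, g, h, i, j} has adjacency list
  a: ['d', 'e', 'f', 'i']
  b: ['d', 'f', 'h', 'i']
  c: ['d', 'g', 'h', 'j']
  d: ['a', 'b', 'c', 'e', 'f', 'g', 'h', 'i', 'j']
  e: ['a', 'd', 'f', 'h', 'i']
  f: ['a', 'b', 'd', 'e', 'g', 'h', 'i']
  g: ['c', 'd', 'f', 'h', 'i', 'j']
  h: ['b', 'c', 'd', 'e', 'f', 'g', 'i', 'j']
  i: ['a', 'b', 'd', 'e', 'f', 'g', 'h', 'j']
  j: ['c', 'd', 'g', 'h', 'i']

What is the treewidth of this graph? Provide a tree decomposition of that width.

Each bag holds 5 vertices, so the decomposition has width 4, which upper-bounds the treewidth. Conversely, {c, d, g, h, j} is a clique of size 5, and the vertices of any clique must share a bag in every tree decomposition; so some bag has ≥ 5 vertices and tw(G) ≥ 4. The upper and lower bounds meet at 4, so that is the treewidth.

Treewidth 4.
One optimal decomposition is:
Bags: B1 = {d, f, g, h, i}  B2 = {d, g, h, i, j}  B3 = {c, d, g, h, j}  B4 = {d, e, f, h, i}  B5 = {a, d, e, f, i}  B6 = {b, d, f, h, i}
Tree: B1–B2, B2–B3, B1–B4, B4–B5, B4–B6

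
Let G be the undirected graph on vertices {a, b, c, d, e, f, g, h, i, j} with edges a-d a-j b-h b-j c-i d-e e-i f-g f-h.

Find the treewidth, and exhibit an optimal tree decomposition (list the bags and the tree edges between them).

Treewidth 1.
One such decomposition:
Bags: B1 = {c, i}  B2 = {e, i}  B3 = {d, e}  B4 = {a, d}  B5 = {a, j}  B6 = {b, j}  B7 = {b, h}  B8 = {f, h}  B9 = {f, g}
Tree: B1–B2, B2–B3, B3–B4, B4–B5, B5–B6, B6–B7, B7–B8, B8–B9

Every bag has size at most 2, so the width is 2 − 1 = 1 and tw(G) ≤ 1. Any graph with an edge has treewidth ≥ 1, and G has the edge c–i. Therefore the treewidth is 1.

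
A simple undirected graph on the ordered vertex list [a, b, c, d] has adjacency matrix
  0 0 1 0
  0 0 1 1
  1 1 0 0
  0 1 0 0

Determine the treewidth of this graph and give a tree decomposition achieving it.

The largest bag has 2 vertices, giving width 1; this decomposition certifies tw(G) ≤ 1. Any graph with an edge has treewidth ≥ 1, and G has the edge b–c. Combining the bounds, tw(G) = 1.

Treewidth 1.
One such decomposition:
Bags: B1 = {b, c}  B2 = {a, c}  B3 = {b, d}
Tree: B1–B2, B1–B3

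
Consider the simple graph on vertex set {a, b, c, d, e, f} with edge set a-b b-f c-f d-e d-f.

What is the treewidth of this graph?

A width-1 tree decomposition is:
Bags: B1 = {d, f}  B2 = {c, f}  B3 = {b, f}  B4 = {d, e}  B5 = {a, b}
Tree: B1–B2, B1–B3, B1–B4, B3–B5
Each bag holds 2 vertices, so the decomposition has width 1, which upper-bounds the treewidth. Any graph with an edge has treewidth ≥ 1, and G has the edge f–d. The upper and lower bounds meet at 1, so that is the treewidth.

1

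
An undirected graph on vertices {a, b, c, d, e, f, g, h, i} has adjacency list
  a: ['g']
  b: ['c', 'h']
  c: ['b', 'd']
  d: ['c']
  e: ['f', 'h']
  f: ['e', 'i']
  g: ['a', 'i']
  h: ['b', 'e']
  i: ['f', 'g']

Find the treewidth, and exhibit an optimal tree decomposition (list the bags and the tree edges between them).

Treewidth 1.
One optimal decomposition is:
Bags: B1 = {a, g}  B2 = {g, i}  B3 = {f, i}  B4 = {e, f}  B5 = {e, h}  B6 = {b, h}  B7 = {b, c}  B8 = {c, d}
Tree: B1–B2, B2–B3, B3–B4, B4–B5, B5–B6, B6–B7, B7–B8

Each bag holds 2 vertices, so the decomposition has width 1, which upper-bounds the treewidth. Any graph with an edge has treewidth ≥ 1, and G has the edge a–g. Therefore the treewidth is 1.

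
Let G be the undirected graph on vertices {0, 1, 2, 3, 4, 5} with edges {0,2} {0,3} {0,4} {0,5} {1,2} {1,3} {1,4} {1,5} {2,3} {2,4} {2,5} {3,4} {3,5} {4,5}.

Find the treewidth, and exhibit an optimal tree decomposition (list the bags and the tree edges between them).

Each bag holds 5 vertices, so the decomposition has width 4, which upper-bounds the treewidth. Conversely, {0, 2, 3, 4, 5} is a clique of size 5, and the vertices of any clique must share a bag in every tree decomposition; so some bag has ≥ 5 vertices and tw(G) ≥ 4. Combining the bounds, tw(G) = 4.

Treewidth 4.
One optimal decomposition is:
Bags: B1 = {1, 2, 3, 4, 5}  B2 = {0, 2, 3, 4, 5}
Tree: B1–B2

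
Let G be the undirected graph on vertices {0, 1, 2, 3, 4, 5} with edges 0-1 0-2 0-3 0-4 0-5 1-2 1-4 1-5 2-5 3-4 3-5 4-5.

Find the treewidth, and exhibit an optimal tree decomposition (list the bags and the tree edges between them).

Every bag has size at most 4, so the width is 4 − 1 = 3 and tw(G) ≤ 3. For the lower bound, the 4 vertices {0, 1, 2, 5} are pairwise adjacent, and any tree decomposition puts a clique entirely inside one bag — forcing width ≥ 3. Combining the bounds, tw(G) = 3.

Treewidth 3.
Bags: B1 = {0, 1, 4, 5}  B2 = {0, 1, 2, 5}  B3 = {0, 3, 4, 5}
Tree: B1–B2, B1–B3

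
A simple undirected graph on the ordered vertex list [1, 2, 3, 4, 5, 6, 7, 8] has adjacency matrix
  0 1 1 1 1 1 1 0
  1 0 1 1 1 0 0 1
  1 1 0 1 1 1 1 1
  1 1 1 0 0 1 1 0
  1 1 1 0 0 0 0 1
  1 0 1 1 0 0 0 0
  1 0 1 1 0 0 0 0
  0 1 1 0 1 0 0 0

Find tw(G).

A width-3 tree decomposition is:
Bags: B1 = {1, 2, 3, 4}  B2 = {1, 2, 3, 5}  B3 = {1, 3, 4, 7}  B4 = {1, 3, 4, 6}  B5 = {2, 3, 5, 8}
Tree: B1–B2, B1–B3, B1–B4, B2–B5
Each bag holds 4 vertices, so the decomposition has width 3, which upper-bounds the treewidth. For the lower bound, the 4 vertices {2, 3, 5, 8} are pairwise adjacent, and any tree decomposition puts a clique entirely inside one bag — forcing width ≥ 3. Therefore the treewidth is 3.

3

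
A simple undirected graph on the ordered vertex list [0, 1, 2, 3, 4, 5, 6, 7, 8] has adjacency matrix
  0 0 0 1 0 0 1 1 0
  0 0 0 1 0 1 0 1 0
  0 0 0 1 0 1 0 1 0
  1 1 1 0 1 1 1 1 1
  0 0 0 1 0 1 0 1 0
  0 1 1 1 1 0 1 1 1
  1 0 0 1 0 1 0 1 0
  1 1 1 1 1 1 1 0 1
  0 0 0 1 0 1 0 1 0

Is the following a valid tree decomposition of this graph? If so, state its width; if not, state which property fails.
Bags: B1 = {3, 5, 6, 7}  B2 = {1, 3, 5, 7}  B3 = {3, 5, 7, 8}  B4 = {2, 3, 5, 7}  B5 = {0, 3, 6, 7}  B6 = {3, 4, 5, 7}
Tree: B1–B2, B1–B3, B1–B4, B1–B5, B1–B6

Yes; width 3.

Vertex coverage: the bags together contain {0, 1, 2, 3, 4, 5, 6, 7, 8}, the full vertex set. Edge coverage: each edge of G has both endpoints in at least one bag. Running intersection: for every vertex, the bags containing it form a connected subtree. All three properties hold, so this is a valid tree decomposition of width max|bag| − 1 = 3, and hence tw(G) ≤ 3.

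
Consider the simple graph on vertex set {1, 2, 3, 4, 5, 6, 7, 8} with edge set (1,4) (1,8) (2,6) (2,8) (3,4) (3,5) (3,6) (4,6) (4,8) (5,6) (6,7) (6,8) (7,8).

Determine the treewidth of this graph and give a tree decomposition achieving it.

Treewidth 2.
One such decomposition:
Bags: B1 = {4, 6, 8}  B2 = {2, 6, 8}  B3 = {3, 4, 6}  B4 = {6, 7, 8}  B5 = {1, 4, 8}  B6 = {3, 5, 6}
Tree: B1–B2, B1–B3, B2–B4, B1–B5, B3–B6

The largest bag has 3 vertices, giving width 2; this decomposition certifies tw(G) ≤ 2. Conversely, {1, 4, 8} is a clique of size 3, and the vertices of any clique must share a bag in every tree decomposition; so some bag has ≥ 3 vertices and tw(G) ≥ 2. Combining the bounds, tw(G) = 2.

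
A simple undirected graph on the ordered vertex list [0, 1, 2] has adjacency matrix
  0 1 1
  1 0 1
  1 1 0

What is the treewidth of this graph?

A width-2 tree decomposition is:
Bags: B1 = {0, 1, 2}
Tree: (single bag)
With just one bag of size 3, the width is 3 − 1 = 2, so tw(G) ≤ 2. Conversely, {0, 1, 2} is a clique of size 3, and the vertices of any clique must share a bag in every tree decomposition; so some bag has ≥ 3 vertices and tw(G) ≥ 2. The upper and lower bounds meet at 2, so that is the treewidth.

2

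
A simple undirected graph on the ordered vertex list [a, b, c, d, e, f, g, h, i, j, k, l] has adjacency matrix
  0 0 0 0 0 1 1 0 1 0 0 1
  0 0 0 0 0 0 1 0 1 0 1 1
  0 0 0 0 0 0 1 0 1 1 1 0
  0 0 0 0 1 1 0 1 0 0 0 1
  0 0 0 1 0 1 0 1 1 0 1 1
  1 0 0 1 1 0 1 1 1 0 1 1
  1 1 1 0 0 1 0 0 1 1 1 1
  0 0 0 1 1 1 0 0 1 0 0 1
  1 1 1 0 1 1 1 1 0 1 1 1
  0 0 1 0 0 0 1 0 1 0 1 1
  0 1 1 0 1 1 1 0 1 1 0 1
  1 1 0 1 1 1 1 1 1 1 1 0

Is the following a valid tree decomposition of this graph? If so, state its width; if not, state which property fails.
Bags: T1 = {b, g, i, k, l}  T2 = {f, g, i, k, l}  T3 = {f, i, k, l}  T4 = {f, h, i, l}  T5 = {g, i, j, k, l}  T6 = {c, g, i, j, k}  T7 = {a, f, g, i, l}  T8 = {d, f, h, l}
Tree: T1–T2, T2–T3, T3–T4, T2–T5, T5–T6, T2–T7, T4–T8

A tree decomposition must satisfy three properties: every vertex lies in some bag; for every edge, both endpoints lie together in some bag; and for every vertex, the bags containing it form a connected subtree. Here vertex e appears in no bag, so the decomposition is invalid.

No — vertex e appears in no bag.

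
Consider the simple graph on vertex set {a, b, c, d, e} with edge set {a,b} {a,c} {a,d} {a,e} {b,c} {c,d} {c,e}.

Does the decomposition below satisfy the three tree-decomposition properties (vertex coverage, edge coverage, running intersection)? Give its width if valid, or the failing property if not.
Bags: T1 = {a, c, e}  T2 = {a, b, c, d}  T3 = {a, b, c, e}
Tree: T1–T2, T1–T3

No — bags containing vertex b are not connected in the tree.

A tree decomposition must satisfy three properties: every vertex lies in some bag; for every edge, both endpoints lie together in some bag; and for every vertex, the bags containing it form a connected subtree. Here bags containing vertex b are not connected in the tree, so the decomposition is invalid.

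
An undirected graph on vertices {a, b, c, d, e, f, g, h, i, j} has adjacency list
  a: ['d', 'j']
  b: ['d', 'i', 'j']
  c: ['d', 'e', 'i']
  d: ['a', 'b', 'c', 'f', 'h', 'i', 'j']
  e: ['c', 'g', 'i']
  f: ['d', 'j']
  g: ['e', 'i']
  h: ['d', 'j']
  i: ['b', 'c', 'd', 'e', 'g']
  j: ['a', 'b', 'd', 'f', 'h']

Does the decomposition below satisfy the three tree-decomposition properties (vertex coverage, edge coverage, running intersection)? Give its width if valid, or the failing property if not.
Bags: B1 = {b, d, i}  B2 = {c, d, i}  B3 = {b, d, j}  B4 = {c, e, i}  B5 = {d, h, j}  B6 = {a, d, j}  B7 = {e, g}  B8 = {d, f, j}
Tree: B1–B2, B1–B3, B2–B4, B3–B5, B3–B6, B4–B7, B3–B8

A tree decomposition must satisfy three properties: every vertex lies in some bag; for every edge, both endpoints lie together in some bag; and for every vertex, the bags containing it form a connected subtree. Here edge (i,g) lies in no bag, so the decomposition is invalid.

No — edge (i,g) lies in no bag.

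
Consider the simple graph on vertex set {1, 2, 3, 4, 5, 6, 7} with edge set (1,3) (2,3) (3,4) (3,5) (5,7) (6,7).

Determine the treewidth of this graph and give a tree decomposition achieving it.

The largest bag has 2 vertices, giving width 1; this decomposition certifies tw(G) ≤ 1. Since G has at least one edge (e.g. 7–5), it is not an edgeless graph, so tw(G) ≥ 1. Therefore the treewidth is 1.

Treewidth 1.
One such decomposition:
Bags: B1 = {5, 7}  B2 = {3, 5}  B3 = {1, 3}  B4 = {6, 7}  B5 = {2, 3}  B6 = {3, 4}
Tree: B1–B2, B2–B3, B1–B4, B2–B5, B2–B6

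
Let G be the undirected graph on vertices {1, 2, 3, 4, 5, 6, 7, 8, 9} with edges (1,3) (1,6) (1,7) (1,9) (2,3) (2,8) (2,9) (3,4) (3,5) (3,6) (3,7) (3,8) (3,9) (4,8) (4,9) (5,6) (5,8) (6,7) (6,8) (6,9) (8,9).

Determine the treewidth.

A width-3 tree decomposition is:
Bags: B1 = {3, 4, 8, 9}  B2 = {3, 6, 8, 9}  B3 = {1, 3, 6, 9}  B4 = {3, 5, 6, 8}  B5 = {1, 3, 6, 7}  B6 = {2, 3, 8, 9}
Tree: B1–B2, B2–B3, B2–B4, B3–B5, B1–B6
Each bag holds 4 vertices, so the decomposition has width 3, which upper-bounds the treewidth. For the lower bound, the 4 vertices {2, 3, 8, 9} are pairwise adjacent, and any tree decomposition puts a clique entirely inside one bag — forcing width ≥ 3. Therefore the treewidth is 3.

3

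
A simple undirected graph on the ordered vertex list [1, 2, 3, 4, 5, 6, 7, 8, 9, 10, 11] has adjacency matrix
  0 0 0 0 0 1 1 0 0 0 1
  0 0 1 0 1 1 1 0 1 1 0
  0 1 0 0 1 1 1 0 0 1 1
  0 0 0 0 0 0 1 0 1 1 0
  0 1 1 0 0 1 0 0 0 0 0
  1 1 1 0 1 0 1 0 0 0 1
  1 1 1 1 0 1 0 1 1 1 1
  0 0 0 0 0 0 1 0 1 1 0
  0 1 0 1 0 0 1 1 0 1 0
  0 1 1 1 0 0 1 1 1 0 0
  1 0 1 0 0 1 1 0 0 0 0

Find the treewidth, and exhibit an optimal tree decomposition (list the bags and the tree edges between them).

Each bag holds 4 vertices, so the decomposition has width 3, which upper-bounds the treewidth. For the lower bound, the 4 vertices {2, 3, 5, 6} are pairwise adjacent, and any tree decomposition puts a clique entirely inside one bag — forcing width ≥ 3. Combining the bounds, tw(G) = 3.

Treewidth 3.
One optimal decomposition is:
Bags: B1 = {2, 3, 7, 10}  B2 = {2, 3, 6, 7}  B3 = {2, 7, 9, 10}  B4 = {7, 8, 9, 10}  B5 = {2, 3, 5, 6}  B6 = {3, 6, 7, 11}  B7 = {1, 6, 7, 11}  B8 = {4, 7, 9, 10}
Tree: B1–B2, B1–B3, B3–B4, B2–B5, B2–B6, B6–B7, B4–B8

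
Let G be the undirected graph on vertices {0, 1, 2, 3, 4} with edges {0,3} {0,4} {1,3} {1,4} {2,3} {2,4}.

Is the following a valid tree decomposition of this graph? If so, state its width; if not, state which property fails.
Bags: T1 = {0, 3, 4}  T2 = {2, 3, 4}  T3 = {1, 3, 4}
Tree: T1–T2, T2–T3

Yes; width 2.

Vertex coverage: the bags together contain {0, 1, 2, 3, 4}, the full vertex set. Edge coverage: each edge of G has both endpoints in at least one bag. Running intersection: for every vertex, the bags containing it form a connected subtree. All three properties hold, so this is a valid tree decomposition of width max|bag| − 1 = 2, and hence tw(G) ≤ 2.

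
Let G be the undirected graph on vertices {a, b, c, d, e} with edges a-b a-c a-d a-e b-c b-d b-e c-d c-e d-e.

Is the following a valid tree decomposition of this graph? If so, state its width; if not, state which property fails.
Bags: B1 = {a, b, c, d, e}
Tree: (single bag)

Vertex coverage: the bags together contain {a, b, c, d, e}, the full vertex set. Edge coverage: each edge of G has both endpoints in at least one bag. Running intersection: for every vertex, the bags containing it form a connected subtree. All three properties hold, so this is a valid tree decomposition of width max|bag| − 1 = 4, and hence tw(G) ≤ 4.

Yes; width 4.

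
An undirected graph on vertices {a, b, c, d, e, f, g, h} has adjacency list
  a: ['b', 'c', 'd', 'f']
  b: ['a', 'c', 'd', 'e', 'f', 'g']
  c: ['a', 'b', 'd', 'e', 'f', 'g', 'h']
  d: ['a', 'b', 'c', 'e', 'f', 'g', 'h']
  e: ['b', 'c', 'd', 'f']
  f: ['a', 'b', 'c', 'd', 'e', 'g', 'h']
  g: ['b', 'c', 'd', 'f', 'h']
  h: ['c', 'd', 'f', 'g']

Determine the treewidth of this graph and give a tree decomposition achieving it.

Treewidth 4.
Bags: B1 = {b, c, d, f, g}  B2 = {a, b, c, d, f}  B3 = {b, c, d, e, f}  B4 = {c, d, f, g, h}
Tree: B1–B2, B2–B3, B1–B4

The largest bag has 5 vertices, giving width 4; this decomposition certifies tw(G) ≤ 4. On the other hand G contains the 5-clique {c, d, f, g, h}. A clique must lie in a single bag of any decomposition, so no decomposition can have width below 4. Combining the bounds, tw(G) = 4.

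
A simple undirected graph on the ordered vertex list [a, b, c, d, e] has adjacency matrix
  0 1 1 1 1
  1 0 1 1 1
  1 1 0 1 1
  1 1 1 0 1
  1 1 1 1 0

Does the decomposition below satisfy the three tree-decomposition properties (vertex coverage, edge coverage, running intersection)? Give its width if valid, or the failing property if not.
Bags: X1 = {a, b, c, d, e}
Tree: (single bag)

Vertex coverage: the bags together contain {a, b, c, d, e}, the full vertex set. Edge coverage: each edge of G has both endpoints in at least one bag. Running intersection: for every vertex, the bags containing it form a connected subtree. All three properties hold, so this is a valid tree decomposition of width max|bag| − 1 = 4, and hence tw(G) ≤ 4.

Yes; width 4.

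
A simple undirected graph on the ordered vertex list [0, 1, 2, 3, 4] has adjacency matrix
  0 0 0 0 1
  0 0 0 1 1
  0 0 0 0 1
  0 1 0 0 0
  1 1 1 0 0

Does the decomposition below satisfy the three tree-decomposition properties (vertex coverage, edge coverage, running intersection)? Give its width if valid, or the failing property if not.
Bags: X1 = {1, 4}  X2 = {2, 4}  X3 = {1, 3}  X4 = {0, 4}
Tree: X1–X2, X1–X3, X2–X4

Vertex coverage: the bags together contain {0, 1, 2, 3, 4}, the full vertex set. Edge coverage: each edge of G has both endpoints in at least one bag. Running intersection: for every vertex, the bags containing it form a connected subtree. All three properties hold, so this is a valid tree decomposition of width max|bag| − 1 = 1, and hence tw(G) ≤ 1.

Yes; width 1.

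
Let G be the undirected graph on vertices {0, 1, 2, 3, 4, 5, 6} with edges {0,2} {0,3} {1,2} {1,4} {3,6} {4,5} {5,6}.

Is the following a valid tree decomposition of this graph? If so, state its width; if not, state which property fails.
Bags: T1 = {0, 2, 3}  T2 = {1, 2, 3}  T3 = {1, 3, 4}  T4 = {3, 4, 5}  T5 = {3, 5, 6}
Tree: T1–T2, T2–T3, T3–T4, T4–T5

Yes; width 2.

Checking the three conditions: (i) the bags cover all of {0, 1, 2, 3, 4, 5, 6}; (ii) for each edge, some bag contains both endpoints; (iii) the bags containing any fixed vertex form a subtree. All hold, so the decomposition is valid with width 3 − 1 = 2.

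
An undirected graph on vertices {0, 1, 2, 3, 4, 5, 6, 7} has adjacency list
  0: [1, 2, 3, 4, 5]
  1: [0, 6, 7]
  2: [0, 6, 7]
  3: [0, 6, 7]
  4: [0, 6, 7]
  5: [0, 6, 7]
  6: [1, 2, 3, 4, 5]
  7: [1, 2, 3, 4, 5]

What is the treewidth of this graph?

3

A width-3 tree decomposition is:
Bags: B1 = {0, 3, 6, 7}  B2 = {0, 2, 6, 7}  B3 = {0, 4, 6, 7}  B4 = {0, 1, 6, 7}  B5 = {0, 5, 6, 7}
Tree: B1–B2, B2–B3, B3–B4, B4–B5
The largest bag has 4 vertices, giving width 3; this decomposition certifies tw(G) ≤ 3. For the lower bound: the 4 vertex sets {0,3}, {2,7}, {6}, {4} are disjoint, each induces a connected subgraph, and every pair is joined by at least one edge of G. Contracting each set to a single vertex therefore yields K_{4} as a minor, and since treewidth is minor-monotone, tw(G) ≥ tw(K_{4}) = 3. Hence tw(G) = 3 exactly.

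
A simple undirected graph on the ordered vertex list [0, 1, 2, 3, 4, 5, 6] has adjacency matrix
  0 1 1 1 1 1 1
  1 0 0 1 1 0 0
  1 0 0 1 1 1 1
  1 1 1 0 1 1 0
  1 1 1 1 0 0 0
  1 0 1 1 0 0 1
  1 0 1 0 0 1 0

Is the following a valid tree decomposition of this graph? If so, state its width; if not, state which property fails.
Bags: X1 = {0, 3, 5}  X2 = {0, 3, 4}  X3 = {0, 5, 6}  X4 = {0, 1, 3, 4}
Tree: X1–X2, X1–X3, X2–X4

No — vertex 2 appears in no bag.

A tree decomposition must satisfy three properties: every vertex lies in some bag; for every edge, both endpoints lie together in some bag; and for every vertex, the bags containing it form a connected subtree. Here vertex 2 appears in no bag, so the decomposition is invalid.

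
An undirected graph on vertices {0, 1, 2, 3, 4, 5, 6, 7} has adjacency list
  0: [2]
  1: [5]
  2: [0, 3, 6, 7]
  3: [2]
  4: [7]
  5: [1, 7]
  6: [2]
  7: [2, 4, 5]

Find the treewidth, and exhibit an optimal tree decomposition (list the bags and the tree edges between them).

Every bag has size at most 2, so the width is 2 − 1 = 1 and tw(G) ≤ 1. Any graph with an edge has treewidth ≥ 1, and G has the edge 4–7. Combining the bounds, tw(G) = 1.

Treewidth 1.
Bags: B1 = {4, 7}  B2 = {2, 7}  B3 = {0, 2}  B4 = {2, 3}  B5 = {5, 7}  B6 = {1, 5}  B7 = {2, 6}
Tree: B1–B2, B2–B3, B3–B4, B1–B5, B5–B6, B4–B7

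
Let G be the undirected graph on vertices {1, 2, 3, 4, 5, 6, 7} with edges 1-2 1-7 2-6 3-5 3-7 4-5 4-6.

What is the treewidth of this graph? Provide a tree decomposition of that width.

The largest bag has 3 vertices, giving width 2; this decomposition certifies tw(G) ≤ 2. For the lower bound, G contains the cycle 6–4–5–3–7–1–2–6, so G is not a forest; only forests have treewidth ≤ 1, hence tw(G) ≥ 2. Combining the bounds, tw(G) = 2.

Treewidth 2.
Bags: B1 = {4, 5, 6}  B2 = {3, 5, 6}  B3 = {3, 6, 7}  B4 = {1, 6, 7}  B5 = {1, 2, 6}
Tree: B1–B2, B2–B3, B3–B4, B4–B5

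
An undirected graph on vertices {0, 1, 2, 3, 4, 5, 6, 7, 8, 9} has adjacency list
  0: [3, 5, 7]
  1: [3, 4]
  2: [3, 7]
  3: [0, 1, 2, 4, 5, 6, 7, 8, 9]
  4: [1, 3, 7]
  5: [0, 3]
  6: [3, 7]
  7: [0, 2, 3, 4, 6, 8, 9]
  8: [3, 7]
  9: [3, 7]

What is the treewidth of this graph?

2

A width-2 tree decomposition is:
Bags: B1 = {3, 4, 7}  B2 = {1, 3, 4}  B3 = {0, 3, 7}  B4 = {2, 3, 7}  B5 = {0, 3, 5}  B6 = {3, 7, 8}  B7 = {3, 7, 9}  B8 = {3, 6, 7}
Tree: B1–B2, B1–B3, B3–B4, B3–B5, B1–B6, B3–B7, B7–B8
Each bag holds 3 vertices, so the decomposition has width 2, which upper-bounds the treewidth. On the other hand G contains the 3-clique {1, 3, 4}. A clique must lie in a single bag of any decomposition, so no decomposition can have width below 2. The upper and lower bounds meet at 2, so that is the treewidth.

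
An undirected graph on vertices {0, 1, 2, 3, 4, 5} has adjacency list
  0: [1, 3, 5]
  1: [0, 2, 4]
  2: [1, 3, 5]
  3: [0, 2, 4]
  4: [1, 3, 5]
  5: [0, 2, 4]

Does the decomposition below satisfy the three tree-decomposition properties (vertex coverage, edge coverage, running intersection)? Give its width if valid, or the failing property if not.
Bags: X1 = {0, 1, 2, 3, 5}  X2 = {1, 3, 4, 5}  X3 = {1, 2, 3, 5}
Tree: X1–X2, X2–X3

No — bags containing vertex 2 are not connected in the tree.

A tree decomposition must satisfy three properties: every vertex lies in some bag; for every edge, both endpoints lie together in some bag; and for every vertex, the bags containing it form a connected subtree. Here bags containing vertex 2 are not connected in the tree, so the decomposition is invalid.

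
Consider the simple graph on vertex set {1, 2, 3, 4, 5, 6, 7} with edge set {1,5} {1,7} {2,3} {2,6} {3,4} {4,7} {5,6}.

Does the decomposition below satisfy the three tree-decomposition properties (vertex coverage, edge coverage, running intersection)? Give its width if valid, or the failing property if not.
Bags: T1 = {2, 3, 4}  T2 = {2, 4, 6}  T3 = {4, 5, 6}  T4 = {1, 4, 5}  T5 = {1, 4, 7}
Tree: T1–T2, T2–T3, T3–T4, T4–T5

Checking the three conditions: (i) the bags cover all of {1, 2, 3, 4, 5, 6, 7}; (ii) for each edge, some bag contains both endpoints; (iii) the bags containing any fixed vertex form a subtree. All hold, so the decomposition is valid with width 3 − 1 = 2.

Yes; width 2.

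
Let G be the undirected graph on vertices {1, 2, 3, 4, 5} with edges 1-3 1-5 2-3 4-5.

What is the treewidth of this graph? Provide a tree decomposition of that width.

Each bag holds 2 vertices, so the decomposition has width 1, which upper-bounds the treewidth. Any graph with an edge has treewidth ≥ 1, and G has the edge 4–5. The upper and lower bounds meet at 1, so that is the treewidth.

Treewidth 1.
One such decomposition:
Bags: B1 = {4, 5}  B2 = {1, 5}  B3 = {1, 3}  B4 = {2, 3}
Tree: B1–B2, B2–B3, B3–B4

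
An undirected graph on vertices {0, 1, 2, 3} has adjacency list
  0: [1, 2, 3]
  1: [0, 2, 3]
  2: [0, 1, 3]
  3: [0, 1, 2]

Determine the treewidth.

3

A width-3 tree decomposition is:
Bags: B1 = {0, 1, 2, 3}
Tree: (single bag)
A single bag containing all 4 vertices is trivially a valid decomposition of width 3. On the other hand G contains the 4-clique {0, 1, 2, 3}. A clique must lie in a single bag of any decomposition, so no decomposition can have width below 3. Combining the bounds, tw(G) = 3.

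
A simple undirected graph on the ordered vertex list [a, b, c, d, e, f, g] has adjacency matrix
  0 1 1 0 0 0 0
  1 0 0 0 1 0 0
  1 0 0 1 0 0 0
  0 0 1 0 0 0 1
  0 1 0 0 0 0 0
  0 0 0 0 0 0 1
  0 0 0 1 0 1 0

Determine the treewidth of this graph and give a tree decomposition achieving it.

Treewidth 1.
One such decomposition:
Bags: B1 = {b, e}  B2 = {a, b}  B3 = {a, c}  B4 = {c, d}  B5 = {d, g}  B6 = {f, g}
Tree: B1–B2, B2–B3, B3–B4, B4–B5, B5–B6

The largest bag has 2 vertices, giving width 1; this decomposition certifies tw(G) ≤ 1. G has an edge, so its treewidth is at least 1. Therefore the treewidth is 1.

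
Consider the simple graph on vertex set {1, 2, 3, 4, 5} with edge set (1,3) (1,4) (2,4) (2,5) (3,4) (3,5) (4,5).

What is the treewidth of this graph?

2

A width-2 tree decomposition is:
Bags: B1 = {2, 4, 5}  B2 = {3, 4, 5}  B3 = {1, 3, 4}
Tree: B1–B2, B2–B3
Every bag has size at most 3, so the width is 3 − 1 = 2 and tw(G) ≤ 2. On the other hand G contains the 3-clique {2, 4, 5}. A clique must lie in a single bag of any decomposition, so no decomposition can have width below 2. Therefore the treewidth is 2.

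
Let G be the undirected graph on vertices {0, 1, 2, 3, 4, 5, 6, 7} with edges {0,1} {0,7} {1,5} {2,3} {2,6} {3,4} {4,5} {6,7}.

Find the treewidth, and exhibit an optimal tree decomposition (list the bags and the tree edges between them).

Every bag has size at most 3, so the width is 3 − 1 = 2 and tw(G) ≤ 2. Since 1–5–4–3–2–6–7–0–1 is a cycle in G, G is not acyclic. Forests are exactly the graphs of treewidth ≤ 1, so tw(G) ≥ 2. Combining the bounds, tw(G) = 2.

Treewidth 2.
One optimal decomposition is:
Bags: B1 = {1, 4, 5}  B2 = {1, 3, 4}  B3 = {1, 2, 3}  B4 = {1, 2, 6}  B5 = {1, 6, 7}  B6 = {0, 1, 7}
Tree: B1–B2, B2–B3, B3–B4, B4–B5, B5–B6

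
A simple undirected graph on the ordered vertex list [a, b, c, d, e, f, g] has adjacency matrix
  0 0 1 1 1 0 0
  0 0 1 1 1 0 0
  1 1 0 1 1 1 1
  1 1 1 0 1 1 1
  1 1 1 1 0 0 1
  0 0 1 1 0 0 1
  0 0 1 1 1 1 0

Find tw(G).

A width-3 tree decomposition is:
Bags: B1 = {b, c, d, e}  B2 = {c, d, e, g}  B3 = {a, c, d, e}  B4 = {c, d, f, g}
Tree: B1–B2, B2–B3, B2–B4
Each bag holds 4 vertices, so the decomposition has width 3, which upper-bounds the treewidth. Conversely, {c, d, e, g} is a clique of size 4, and the vertices of any clique must share a bag in every tree decomposition; so some bag has ≥ 4 vertices and tw(G) ≥ 3. Therefore the treewidth is 3.

3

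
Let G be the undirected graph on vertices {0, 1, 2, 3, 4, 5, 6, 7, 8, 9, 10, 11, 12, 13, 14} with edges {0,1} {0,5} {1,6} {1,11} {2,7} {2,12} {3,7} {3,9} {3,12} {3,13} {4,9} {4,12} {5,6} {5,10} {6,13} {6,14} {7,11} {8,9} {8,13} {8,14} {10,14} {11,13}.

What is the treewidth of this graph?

3

A width-3 tree decomposition is:
Bags: B1 = {2, 4, 7, 12}  B2 = {3, 4, 7, 12}  B3 = {3, 4, 7, 9}  B4 = {3, 7, 9, 11}  B5 = {3, 9, 11, 13}  B6 = {8, 9, 11, 13}  B7 = {1, 8, 11, 13}  B8 = {1, 6, 8, 13}  B9 = {1, 6, 8, 14}  B10 = {0, 1, 6, 14}  B11 = {0, 5, 6, 14}  B12 = {0, 5, 10, 14}
Tree: B1–B2, B2–B3, B3–B4, B4–B5, B5–B6, B6–B7, B7–B8, B8–B9, B9–B10, B10–B11, B11–B12
Each bag holds 4 vertices, so the decomposition has width 3, which upper-bounds the treewidth. For the lower bound: the 4 vertex sets {2,4,12}, {7}, {3}, {8,9,11,13} are disjoint, each induces a connected subgraph, and every pair is joined by at least one edge of G. Contracting each set to a single vertex therefore yields K_{4} as a minor, and since treewidth is minor-monotone, tw(G) ≥ tw(K_{4}) = 3. Therefore the treewidth is 3.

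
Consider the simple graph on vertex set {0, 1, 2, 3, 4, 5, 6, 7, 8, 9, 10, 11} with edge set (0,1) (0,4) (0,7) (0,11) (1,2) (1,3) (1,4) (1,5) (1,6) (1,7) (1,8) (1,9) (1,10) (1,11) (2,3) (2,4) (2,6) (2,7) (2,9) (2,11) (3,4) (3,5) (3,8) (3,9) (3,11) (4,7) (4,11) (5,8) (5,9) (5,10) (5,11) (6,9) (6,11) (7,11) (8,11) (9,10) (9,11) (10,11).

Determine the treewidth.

4

A width-4 tree decomposition is:
Bags: B1 = {1, 3, 5, 9, 11}  B2 = {1, 2, 3, 9, 11}  B3 = {1, 3, 5, 8, 11}  B4 = {1, 2, 3, 4, 11}  B5 = {1, 2, 6, 9, 11}  B6 = {1, 2, 4, 7, 11}  B7 = {1, 5, 9, 10, 11}  B8 = {0, 1, 4, 7, 11}
Tree: B1–B2, B1–B3, B2–B4, B2–B5, B4–B6, B1–B7, B6–B8
Every bag has size at most 5, so the width is 5 − 1 = 4 and tw(G) ≤ 4. On the other hand G contains the 5-clique {0, 1, 4, 7, 11}. A clique must lie in a single bag of any decomposition, so no decomposition can have width below 4. Hence tw(G) = 4 exactly.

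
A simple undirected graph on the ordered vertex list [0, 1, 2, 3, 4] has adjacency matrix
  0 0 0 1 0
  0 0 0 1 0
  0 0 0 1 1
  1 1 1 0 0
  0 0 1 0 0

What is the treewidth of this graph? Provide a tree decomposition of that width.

The largest bag has 2 vertices, giving width 1; this decomposition certifies tw(G) ≤ 1. Since G has at least one edge (e.g. 2–4), it is not an edgeless graph, so tw(G) ≥ 1. Therefore the treewidth is 1.

Treewidth 1.
One such decomposition:
Bags: B1 = {2, 4}  B2 = {2, 3}  B3 = {0, 3}  B4 = {1, 3}
Tree: B1–B2, B2–B3, B2–B4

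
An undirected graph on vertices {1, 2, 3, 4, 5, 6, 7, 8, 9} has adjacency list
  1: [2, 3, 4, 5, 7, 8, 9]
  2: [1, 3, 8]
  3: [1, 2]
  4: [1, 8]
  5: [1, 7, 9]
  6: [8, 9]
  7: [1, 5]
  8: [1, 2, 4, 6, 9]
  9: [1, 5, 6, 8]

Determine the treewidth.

2

A width-2 tree decomposition is:
Bags: B1 = {1, 8, 9}  B2 = {1, 2, 8}  B3 = {1, 5, 9}  B4 = {1, 5, 7}  B5 = {1, 2, 3}  B6 = {6, 8, 9}  B7 = {1, 4, 8}
Tree: B1–B2, B1–B3, B3–B4, B2–B5, B1–B6, B2–B7
Every bag has size at most 3, so the width is 3 − 1 = 2 and tw(G) ≤ 2. Conversely, {1, 8, 9} is a clique of size 3, and the vertices of any clique must share a bag in every tree decomposition; so some bag has ≥ 3 vertices and tw(G) ≥ 2. Hence tw(G) = 2 exactly.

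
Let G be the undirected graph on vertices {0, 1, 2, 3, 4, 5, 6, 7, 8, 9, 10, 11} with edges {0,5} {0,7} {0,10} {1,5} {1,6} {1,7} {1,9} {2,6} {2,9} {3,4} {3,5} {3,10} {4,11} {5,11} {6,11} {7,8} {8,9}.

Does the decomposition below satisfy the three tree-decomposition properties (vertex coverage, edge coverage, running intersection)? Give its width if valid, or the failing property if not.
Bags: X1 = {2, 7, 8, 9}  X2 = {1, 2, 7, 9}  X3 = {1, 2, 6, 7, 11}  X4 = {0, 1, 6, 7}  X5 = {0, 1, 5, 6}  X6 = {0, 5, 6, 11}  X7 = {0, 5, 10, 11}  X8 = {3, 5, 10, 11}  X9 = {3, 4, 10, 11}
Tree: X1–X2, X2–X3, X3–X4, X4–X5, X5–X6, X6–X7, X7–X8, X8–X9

A tree decomposition must satisfy three properties: every vertex lies in some bag; for every edge, both endpoints lie together in some bag; and for every vertex, the bags containing it form a connected subtree. Here bags containing vertex 11 are not connected in the tree, so the decomposition is invalid.

No — bags containing vertex 11 are not connected in the tree.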